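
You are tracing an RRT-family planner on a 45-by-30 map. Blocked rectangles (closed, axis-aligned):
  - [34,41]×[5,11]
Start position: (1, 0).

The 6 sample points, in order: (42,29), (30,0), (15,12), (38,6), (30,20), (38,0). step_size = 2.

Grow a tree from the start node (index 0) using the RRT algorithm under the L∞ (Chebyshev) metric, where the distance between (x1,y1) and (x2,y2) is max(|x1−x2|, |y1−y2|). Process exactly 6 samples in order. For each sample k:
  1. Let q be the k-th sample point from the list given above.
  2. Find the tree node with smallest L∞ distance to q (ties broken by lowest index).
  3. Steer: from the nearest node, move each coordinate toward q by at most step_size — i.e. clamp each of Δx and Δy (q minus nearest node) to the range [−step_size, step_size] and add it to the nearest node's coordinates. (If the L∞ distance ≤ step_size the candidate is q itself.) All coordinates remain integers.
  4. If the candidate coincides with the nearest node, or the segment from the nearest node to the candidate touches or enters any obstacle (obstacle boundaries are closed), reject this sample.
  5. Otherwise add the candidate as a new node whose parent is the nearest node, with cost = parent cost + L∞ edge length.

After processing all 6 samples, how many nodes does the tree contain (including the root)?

Node count: 7

1. q=(42,29) nearest=0 d=41 new=(3,2) → add node 1 parent=0 cost=2
2. q=(30,0) nearest=1 d=27 new=(5,0) → add node 2 parent=1 cost=4
3. q=(15,12) nearest=1 d=12 new=(5,4) → add node 3 parent=1 cost=4
4. q=(38,6) nearest=2 d=33 new=(7,2) → add node 4 parent=2 cost=6
5. q=(30,20) nearest=4 d=23 new=(9,4) → add node 5 parent=4 cost=8
6. q=(38,0) nearest=5 d=29 new=(11,2) → add node 6 parent=5 cost=10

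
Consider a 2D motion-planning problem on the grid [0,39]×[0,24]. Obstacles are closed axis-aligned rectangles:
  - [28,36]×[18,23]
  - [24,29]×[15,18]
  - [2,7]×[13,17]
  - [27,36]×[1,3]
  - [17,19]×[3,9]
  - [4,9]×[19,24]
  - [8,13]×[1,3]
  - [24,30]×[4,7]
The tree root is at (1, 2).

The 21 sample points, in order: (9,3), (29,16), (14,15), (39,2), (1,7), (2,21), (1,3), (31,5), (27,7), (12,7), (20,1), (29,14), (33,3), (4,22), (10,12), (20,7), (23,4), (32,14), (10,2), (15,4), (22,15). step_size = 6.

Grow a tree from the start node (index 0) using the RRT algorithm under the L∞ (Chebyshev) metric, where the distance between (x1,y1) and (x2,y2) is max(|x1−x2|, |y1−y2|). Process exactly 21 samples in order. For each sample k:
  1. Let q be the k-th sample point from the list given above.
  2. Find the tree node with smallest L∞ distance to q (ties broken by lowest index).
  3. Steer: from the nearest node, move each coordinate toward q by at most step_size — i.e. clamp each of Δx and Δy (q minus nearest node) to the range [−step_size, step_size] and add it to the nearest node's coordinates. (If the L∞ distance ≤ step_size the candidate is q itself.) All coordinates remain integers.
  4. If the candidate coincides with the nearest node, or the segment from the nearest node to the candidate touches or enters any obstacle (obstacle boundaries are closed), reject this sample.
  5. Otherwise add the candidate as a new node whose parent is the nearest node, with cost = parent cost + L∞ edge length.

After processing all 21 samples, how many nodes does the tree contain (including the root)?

Node count: 16

1. q=(9,3) nearest=0 d=8 new=(7,3) → add node 1 parent=0 cost=6
2. q=(29,16) nearest=1 d=22 new=(13,9) → add node 2 parent=1 cost=12
3. q=(14,15) nearest=2 d=6 new=(14,15) → add node 3 parent=2 cost=18
4. q=(39,2) nearest=3 d=25 new=(20,9) → add node 4 parent=3 cost=24
5. q=(1,7) nearest=0 d=5 new=(1,7) → add node 5 parent=0 cost=5
6. q=(2,21) nearest=2 d=12 new=(7,15) → blocked by [2,7]×[13,17], reject
7. q=(1,3) nearest=0 d=1 new=(1,3) → add node 6 parent=0 cost=1
8. q=(31,5) nearest=4 d=11 new=(26,5) → blocked by [24,30]×[4,7], reject
9. q=(27,7) nearest=4 d=7 new=(26,7) → blocked by [24,30]×[4,7], reject
10. q=(12,7) nearest=2 d=2 new=(12,7) → add node 7 parent=2 cost=14
11. q=(20,1) nearest=2 d=8 new=(19,3) → blocked by [17,19]×[3,9], reject
12. q=(29,14) nearest=4 d=9 new=(26,14) → add node 8 parent=4 cost=30
13. q=(33,3) nearest=8 d=11 new=(32,8) → add node 9 parent=8 cost=36
14. q=(4,22) nearest=3 d=10 new=(8,21) → blocked by [4,9]×[19,24], reject
15. q=(10,12) nearest=2 d=3 new=(10,12) → add node 10 parent=2 cost=15
16. q=(20,7) nearest=4 d=2 new=(20,7) → add node 11 parent=4 cost=26
17. q=(23,4) nearest=11 d=3 new=(23,4) → add node 12 parent=11 cost=29
18. q=(32,14) nearest=8 d=6 new=(32,14) → add node 13 parent=8 cost=36
19. q=(10,2) nearest=1 d=3 new=(10,2) → blocked by [8,13]×[1,3], reject
20. q=(15,4) nearest=7 d=3 new=(15,4) → add node 14 parent=7 cost=17
21. q=(22,15) nearest=8 d=4 new=(22,15) → add node 15 parent=8 cost=34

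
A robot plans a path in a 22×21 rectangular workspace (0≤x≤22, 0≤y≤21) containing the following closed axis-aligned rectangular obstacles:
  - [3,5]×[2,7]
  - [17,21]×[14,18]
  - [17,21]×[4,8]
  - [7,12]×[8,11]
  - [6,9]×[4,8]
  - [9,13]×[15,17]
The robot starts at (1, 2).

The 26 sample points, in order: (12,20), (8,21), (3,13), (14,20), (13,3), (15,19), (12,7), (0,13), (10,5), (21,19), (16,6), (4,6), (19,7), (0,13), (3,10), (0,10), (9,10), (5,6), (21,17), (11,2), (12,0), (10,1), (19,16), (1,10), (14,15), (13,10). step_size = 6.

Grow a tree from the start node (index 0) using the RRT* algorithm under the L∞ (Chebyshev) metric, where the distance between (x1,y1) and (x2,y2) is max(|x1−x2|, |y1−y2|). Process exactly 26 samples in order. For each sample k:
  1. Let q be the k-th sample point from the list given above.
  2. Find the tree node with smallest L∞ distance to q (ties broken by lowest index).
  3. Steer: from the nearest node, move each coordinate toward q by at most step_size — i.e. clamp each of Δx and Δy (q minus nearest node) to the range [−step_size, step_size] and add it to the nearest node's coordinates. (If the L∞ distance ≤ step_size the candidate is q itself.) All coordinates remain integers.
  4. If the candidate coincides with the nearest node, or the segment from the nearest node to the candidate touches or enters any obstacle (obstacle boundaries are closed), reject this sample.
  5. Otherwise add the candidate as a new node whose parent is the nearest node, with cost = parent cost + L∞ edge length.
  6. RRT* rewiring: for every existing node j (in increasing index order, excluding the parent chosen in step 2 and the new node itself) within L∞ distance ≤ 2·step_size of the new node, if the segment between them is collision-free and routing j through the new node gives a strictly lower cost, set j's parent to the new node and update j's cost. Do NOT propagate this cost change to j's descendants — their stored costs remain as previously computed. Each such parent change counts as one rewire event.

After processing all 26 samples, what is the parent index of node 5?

1. q=(12,20) nearest=0 d=18 new=(7,8) → blocked by [3,5]×[2,7], reject
2. q=(8,21) nearest=0 d=19 new=(7,8) → blocked by [3,5]×[2,7], reject
3. q=(3,13) nearest=0 d=11 new=(3,8) → add node 1 parent=0 cost=6
4. q=(14,20) nearest=1 d=12 new=(9,14) → add node 2 parent=1 cost=12
5. q=(13,3) nearest=1 d=10 new=(9,3) → blocked by [3,5]×[2,7], reject
6. q=(15,19) nearest=2 d=6 new=(15,19) → blocked by [9,13]×[15,17], reject
7. q=(12,7) nearest=2 d=7 new=(12,8) → blocked by [7,12]×[8,11], reject
8. q=(0,13) nearest=1 d=5 new=(0,13) → add node 3 parent=1 cost=11
9. q=(10,5) nearest=1 d=7 new=(9,5) → blocked by [3,5]×[2,7], reject
10. q=(21,19) nearest=2 d=12 new=(15,19) → blocked by [9,13]×[15,17], reject
11. q=(16,6) nearest=2 d=8 new=(15,8) → blocked by [7,12]×[8,11], reject
12. q=(4,6) nearest=1 d=2 new=(4,6) → blocked by [3,5]×[2,7], reject
13. q=(19,7) nearest=2 d=10 new=(15,8) → blocked by [7,12]×[8,11], reject
14. q=(0,13) nearest=3 d=0 → coincident, reject
15. q=(3,10) nearest=1 d=2 new=(3,10) → add node 4 parent=1 cost=8
16. q=(0,10) nearest=1 d=3 new=(0,10) → add node 5 parent=1 cost=9
17. q=(9,10) nearest=2 d=4 new=(9,10) → blocked by [7,12]×[8,11], reject
18. q=(5,6) nearest=1 d=2 new=(5,6) → blocked by [3,5]×[2,7], reject
19. q=(21,17) nearest=2 d=12 new=(15,17) → blocked by [9,13]×[15,17], reject
20. q=(11,2) nearest=1 d=8 new=(9,2) → blocked by [3,5]×[2,7], reject
21. q=(12,0) nearest=1 d=9 new=(9,2) → blocked by [3,5]×[2,7], reject
22. q=(10,1) nearest=1 d=7 new=(9,2) → blocked by [3,5]×[2,7], reject
23. q=(19,16) nearest=2 d=10 new=(15,16) → blocked by [9,13]×[15,17], reject
24. q=(1,10) nearest=5 d=1 new=(1,10) → add node 6 parent=5 cost=10
25. q=(14,15) nearest=2 d=5 new=(14,15) → add node 7 parent=2 cost=17
26. q=(13,10) nearest=2 d=4 new=(13,10) → blocked by [7,12]×[8,11], reject

Parent of node 5: 1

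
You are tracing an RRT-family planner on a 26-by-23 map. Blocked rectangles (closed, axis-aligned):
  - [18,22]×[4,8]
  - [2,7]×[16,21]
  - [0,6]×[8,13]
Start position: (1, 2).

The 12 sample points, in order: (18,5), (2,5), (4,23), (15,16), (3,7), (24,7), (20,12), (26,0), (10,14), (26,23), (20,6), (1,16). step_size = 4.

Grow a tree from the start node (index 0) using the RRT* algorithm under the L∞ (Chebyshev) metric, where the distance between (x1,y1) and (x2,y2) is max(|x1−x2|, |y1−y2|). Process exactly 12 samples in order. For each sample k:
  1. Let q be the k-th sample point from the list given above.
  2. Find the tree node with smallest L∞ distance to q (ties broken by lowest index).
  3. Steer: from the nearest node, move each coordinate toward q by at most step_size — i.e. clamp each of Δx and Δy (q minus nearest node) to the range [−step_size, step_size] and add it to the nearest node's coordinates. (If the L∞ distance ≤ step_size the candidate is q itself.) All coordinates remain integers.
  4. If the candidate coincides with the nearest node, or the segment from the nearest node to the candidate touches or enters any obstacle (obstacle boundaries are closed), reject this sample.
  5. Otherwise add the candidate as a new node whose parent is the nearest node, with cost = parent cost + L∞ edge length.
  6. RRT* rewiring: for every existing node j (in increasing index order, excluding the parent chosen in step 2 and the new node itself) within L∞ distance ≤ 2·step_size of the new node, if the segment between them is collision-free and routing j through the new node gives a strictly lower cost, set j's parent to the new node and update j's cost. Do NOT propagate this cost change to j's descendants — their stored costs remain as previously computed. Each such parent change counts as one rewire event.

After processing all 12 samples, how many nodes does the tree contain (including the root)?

1. q=(18,5) nearest=0 d=17 new=(5,5) → add node 1 parent=0 cost=4
2. q=(2,5) nearest=0 d=3 new=(2,5) → add node 2 parent=0 cost=3
3. q=(4,23) nearest=1 d=18 new=(4,9) → blocked by [0,6]×[8,13], reject
4. q=(15,16) nearest=1 d=11 new=(9,9) → add node 3 parent=1 cost=8
5. q=(3,7) nearest=1 d=2 new=(3,7) → add node 4 parent=1 cost=6
6. q=(24,7) nearest=3 d=15 new=(13,7) → add node 5 parent=3 cost=12
7. q=(20,12) nearest=5 d=7 new=(17,11) → add node 6 parent=5 cost=16
8. q=(26,0) nearest=6 d=11 new=(21,7) → blocked by [18,22]×[4,8], reject
9. q=(10,14) nearest=3 d=5 new=(10,13) → add node 7 parent=3 cost=12
10. q=(26,23) nearest=6 d=12 new=(21,15) → add node 8 parent=6 cost=20
11. q=(20,6) nearest=6 d=5 new=(20,7) → blocked by [18,22]×[4,8], reject
12. q=(1,16) nearest=3 d=8 new=(5,13) → blocked by [0,6]×[8,13], reject

Node count: 9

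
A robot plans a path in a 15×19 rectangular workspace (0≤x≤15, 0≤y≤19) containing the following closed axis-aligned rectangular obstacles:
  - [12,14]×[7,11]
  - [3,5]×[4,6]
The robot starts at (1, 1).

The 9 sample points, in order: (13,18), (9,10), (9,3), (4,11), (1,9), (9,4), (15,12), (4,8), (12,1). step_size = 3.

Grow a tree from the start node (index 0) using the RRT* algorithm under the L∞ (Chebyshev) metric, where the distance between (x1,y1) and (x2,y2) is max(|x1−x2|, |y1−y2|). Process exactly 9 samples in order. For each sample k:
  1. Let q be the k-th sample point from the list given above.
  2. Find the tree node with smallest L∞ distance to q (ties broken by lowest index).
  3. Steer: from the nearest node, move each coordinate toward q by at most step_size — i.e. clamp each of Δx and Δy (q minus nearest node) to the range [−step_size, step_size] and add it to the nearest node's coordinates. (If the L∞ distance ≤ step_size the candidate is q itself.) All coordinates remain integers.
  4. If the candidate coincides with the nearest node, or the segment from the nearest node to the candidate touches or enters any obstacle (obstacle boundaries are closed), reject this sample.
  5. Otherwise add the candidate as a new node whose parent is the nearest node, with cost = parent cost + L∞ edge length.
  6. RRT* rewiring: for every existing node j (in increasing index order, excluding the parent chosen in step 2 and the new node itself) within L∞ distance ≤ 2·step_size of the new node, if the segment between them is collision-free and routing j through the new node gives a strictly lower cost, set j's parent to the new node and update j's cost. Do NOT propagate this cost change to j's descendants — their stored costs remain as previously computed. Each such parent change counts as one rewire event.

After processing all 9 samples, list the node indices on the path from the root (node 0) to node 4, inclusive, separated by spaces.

1. q=(13,18) nearest=0 d=17 new=(4,4) → blocked by [3,5]×[4,6], reject
2. q=(9,10) nearest=0 d=9 new=(4,4) → blocked by [3,5]×[4,6], reject
3. q=(9,3) nearest=0 d=8 new=(4,3) → add node 1 parent=0 cost=3
4. q=(4,11) nearest=1 d=8 new=(4,6) → blocked by [3,5]×[4,6], reject
5. q=(1,9) nearest=1 d=6 new=(1,6) → blocked by [3,5]×[4,6], reject
6. q=(9,4) nearest=1 d=5 new=(7,4) → add node 2 parent=1 cost=6
7. q=(15,12) nearest=2 d=8 new=(10,7) → add node 3 parent=2 cost=9
8. q=(4,8) nearest=2 d=4 new=(4,7) → blocked by [3,5]×[4,6], reject
9. q=(12,1) nearest=2 d=5 new=(10,1) → add node 4 parent=2 cost=9

Path: 0 1 2 4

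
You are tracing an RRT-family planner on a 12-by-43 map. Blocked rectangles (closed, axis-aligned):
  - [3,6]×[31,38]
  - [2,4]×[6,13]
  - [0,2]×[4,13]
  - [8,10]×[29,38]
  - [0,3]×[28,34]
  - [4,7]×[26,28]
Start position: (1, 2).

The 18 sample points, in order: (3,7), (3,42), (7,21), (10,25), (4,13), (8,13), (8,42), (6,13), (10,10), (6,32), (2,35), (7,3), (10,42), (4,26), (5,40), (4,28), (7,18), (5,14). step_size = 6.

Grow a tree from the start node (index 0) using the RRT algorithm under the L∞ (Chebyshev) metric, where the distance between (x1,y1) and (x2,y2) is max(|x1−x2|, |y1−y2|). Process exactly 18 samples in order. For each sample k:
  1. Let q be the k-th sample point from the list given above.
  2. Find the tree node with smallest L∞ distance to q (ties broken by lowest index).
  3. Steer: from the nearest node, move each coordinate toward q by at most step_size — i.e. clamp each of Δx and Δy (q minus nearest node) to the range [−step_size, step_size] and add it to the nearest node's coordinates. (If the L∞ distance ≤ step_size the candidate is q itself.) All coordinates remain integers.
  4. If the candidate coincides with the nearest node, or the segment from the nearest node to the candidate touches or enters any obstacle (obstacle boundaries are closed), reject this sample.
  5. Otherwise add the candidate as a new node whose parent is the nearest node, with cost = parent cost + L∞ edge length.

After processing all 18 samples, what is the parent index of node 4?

1. q=(3,7) nearest=0 d=5 new=(3,7) → blocked by [2,4]×[6,13], reject
2. q=(3,42) nearest=0 d=40 new=(3,8) → blocked by [2,4]×[6,13], reject
3. q=(7,21) nearest=0 d=19 new=(7,8) → add node 1 parent=0 cost=6
4. q=(10,25) nearest=1 d=17 new=(10,14) → add node 2 parent=1 cost=12
5. q=(4,13) nearest=1 d=5 new=(4,13) → blocked by [2,4]×[6,13], reject
6. q=(8,13) nearest=2 d=2 new=(8,13) → add node 3 parent=2 cost=14
7. q=(8,42) nearest=2 d=28 new=(8,20) → add node 4 parent=2 cost=18
8. q=(6,13) nearest=3 d=2 new=(6,13) → add node 5 parent=3 cost=16
9. q=(10,10) nearest=1 d=3 new=(10,10) → add node 6 parent=1 cost=9
10. q=(6,32) nearest=4 d=12 new=(6,26) → blocked by [4,7]×[26,28], reject
11. q=(2,35) nearest=4 d=15 new=(2,26) → add node 7 parent=4 cost=24
12. q=(7,3) nearest=1 d=5 new=(7,3) → add node 8 parent=1 cost=11
13. q=(10,42) nearest=7 d=16 new=(8,32) → blocked by [8,10]×[29,38], reject
14. q=(4,26) nearest=7 d=2 new=(4,26) → blocked by [4,7]×[26,28], reject
15. q=(5,40) nearest=7 d=14 new=(5,32) → blocked by [3,6]×[31,38], reject
16. q=(4,28) nearest=7 d=2 new=(4,28) → blocked by [4,7]×[26,28], reject
17. q=(7,18) nearest=4 d=2 new=(7,18) → add node 9 parent=4 cost=20
18. q=(5,14) nearest=5 d=1 new=(5,14) → add node 10 parent=5 cost=17

Parent of node 4: 2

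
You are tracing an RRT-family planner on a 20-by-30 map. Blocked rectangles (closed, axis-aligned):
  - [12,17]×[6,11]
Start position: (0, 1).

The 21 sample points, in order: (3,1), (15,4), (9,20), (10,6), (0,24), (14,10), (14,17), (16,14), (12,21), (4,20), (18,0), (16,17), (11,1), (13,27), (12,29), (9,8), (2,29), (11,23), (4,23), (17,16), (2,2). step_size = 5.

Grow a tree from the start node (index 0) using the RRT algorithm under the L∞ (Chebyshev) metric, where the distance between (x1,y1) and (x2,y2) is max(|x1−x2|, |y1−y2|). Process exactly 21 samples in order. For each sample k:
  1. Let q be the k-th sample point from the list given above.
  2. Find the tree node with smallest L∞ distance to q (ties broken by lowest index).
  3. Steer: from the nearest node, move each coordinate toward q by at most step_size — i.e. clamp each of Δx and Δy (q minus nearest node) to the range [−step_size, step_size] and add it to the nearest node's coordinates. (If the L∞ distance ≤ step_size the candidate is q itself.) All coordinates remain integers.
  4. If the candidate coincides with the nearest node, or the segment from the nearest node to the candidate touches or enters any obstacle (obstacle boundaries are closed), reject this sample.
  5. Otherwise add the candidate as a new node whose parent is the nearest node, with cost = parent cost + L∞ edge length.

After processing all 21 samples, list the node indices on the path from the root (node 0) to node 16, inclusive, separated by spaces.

1. q=(3,1) nearest=0 d=3 new=(3,1) → add node 1 parent=0 cost=3
2. q=(15,4) nearest=1 d=12 new=(8,4) → add node 2 parent=1 cost=8
3. q=(9,20) nearest=2 d=16 new=(9,9) → add node 3 parent=2 cost=13
4. q=(10,6) nearest=2 d=2 new=(10,6) → add node 4 parent=2 cost=10
5. q=(0,24) nearest=3 d=15 new=(4,14) → add node 5 parent=3 cost=18
6. q=(14,10) nearest=4 d=4 new=(14,10) → blocked by [12,17]×[6,11], reject
7. q=(14,17) nearest=3 d=8 new=(14,14) → add node 6 parent=3 cost=18
8. q=(16,14) nearest=6 d=2 new=(16,14) → add node 7 parent=6 cost=20
9. q=(12,21) nearest=6 d=7 new=(12,19) → add node 8 parent=6 cost=23
10. q=(4,20) nearest=5 d=6 new=(4,19) → add node 9 parent=5 cost=23
11. q=(18,0) nearest=4 d=8 new=(15,1) → add node 10 parent=4 cost=15
12. q=(16,17) nearest=6 d=3 new=(16,17) → add node 11 parent=6 cost=21
13. q=(11,1) nearest=2 d=3 new=(11,1) → add node 12 parent=2 cost=11
14. q=(13,27) nearest=8 d=8 new=(13,24) → add node 13 parent=8 cost=28
15. q=(12,29) nearest=13 d=5 new=(12,29) → add node 14 parent=13 cost=33
16. q=(9,8) nearest=3 d=1 new=(9,8) → add node 15 parent=3 cost=14
17. q=(2,29) nearest=8 d=10 new=(7,24) → add node 16 parent=8 cost=28
18. q=(11,23) nearest=13 d=2 new=(11,23) → add node 17 parent=13 cost=30
19. q=(4,23) nearest=16 d=3 new=(4,23) → add node 18 parent=16 cost=31
20. q=(17,16) nearest=11 d=1 new=(17,16) → add node 19 parent=11 cost=22
21. q=(2,2) nearest=1 d=1 new=(2,2) → add node 20 parent=1 cost=4

Path: 0 1 2 3 6 8 16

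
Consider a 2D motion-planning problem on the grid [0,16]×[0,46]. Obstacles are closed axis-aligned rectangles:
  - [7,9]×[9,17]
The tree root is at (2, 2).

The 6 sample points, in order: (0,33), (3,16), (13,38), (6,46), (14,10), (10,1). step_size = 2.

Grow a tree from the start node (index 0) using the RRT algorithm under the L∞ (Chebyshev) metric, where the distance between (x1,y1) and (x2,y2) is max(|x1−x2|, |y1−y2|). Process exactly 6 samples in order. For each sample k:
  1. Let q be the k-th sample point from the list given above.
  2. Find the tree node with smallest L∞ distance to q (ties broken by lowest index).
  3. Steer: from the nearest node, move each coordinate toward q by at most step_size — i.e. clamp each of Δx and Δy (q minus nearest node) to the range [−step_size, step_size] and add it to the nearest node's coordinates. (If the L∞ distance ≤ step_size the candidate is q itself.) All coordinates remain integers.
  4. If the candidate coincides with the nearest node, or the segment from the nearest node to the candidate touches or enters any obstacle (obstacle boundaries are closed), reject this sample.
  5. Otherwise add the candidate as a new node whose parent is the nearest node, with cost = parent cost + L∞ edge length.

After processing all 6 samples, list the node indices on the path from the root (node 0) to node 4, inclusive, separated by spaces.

1. q=(0,33) nearest=0 d=31 new=(0,4) → add node 1 parent=0 cost=2
2. q=(3,16) nearest=1 d=12 new=(2,6) → add node 2 parent=1 cost=4
3. q=(13,38) nearest=2 d=32 new=(4,8) → add node 3 parent=2 cost=6
4. q=(6,46) nearest=3 d=38 new=(6,10) → add node 4 parent=3 cost=8
5. q=(14,10) nearest=4 d=8 new=(8,10) → blocked by [7,9]×[9,17], reject
6. q=(10,1) nearest=3 d=7 new=(6,6) → add node 5 parent=3 cost=8

Path: 0 1 2 3 4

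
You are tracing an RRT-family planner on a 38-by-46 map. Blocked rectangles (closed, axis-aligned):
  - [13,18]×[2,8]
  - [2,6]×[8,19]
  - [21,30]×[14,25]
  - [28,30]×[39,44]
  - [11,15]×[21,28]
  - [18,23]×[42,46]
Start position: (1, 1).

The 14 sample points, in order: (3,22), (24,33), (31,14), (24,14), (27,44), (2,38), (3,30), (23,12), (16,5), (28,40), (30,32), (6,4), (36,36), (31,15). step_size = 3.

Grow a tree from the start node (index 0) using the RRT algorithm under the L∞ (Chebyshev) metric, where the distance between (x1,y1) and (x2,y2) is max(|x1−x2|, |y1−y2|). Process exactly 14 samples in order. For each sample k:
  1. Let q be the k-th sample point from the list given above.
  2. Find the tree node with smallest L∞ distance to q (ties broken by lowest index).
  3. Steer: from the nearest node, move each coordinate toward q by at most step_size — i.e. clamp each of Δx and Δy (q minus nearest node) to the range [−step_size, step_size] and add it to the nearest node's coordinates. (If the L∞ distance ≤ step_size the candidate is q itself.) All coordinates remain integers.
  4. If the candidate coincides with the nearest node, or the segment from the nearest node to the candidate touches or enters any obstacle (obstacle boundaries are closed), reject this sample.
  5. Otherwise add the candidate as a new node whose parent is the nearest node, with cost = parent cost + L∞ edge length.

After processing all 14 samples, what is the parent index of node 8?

1. q=(3,22) nearest=0 d=21 new=(3,4) → add node 1 parent=0 cost=3
2. q=(24,33) nearest=1 d=29 new=(6,7) → add node 2 parent=1 cost=6
3. q=(31,14) nearest=2 d=25 new=(9,10) → add node 3 parent=2 cost=9
4. q=(24,14) nearest=3 d=15 new=(12,13) → add node 4 parent=3 cost=12
5. q=(27,44) nearest=4 d=31 new=(15,16) → add node 5 parent=4 cost=15
6. q=(2,38) nearest=5 d=22 new=(12,19) → add node 6 parent=5 cost=18
7. q=(3,30) nearest=6 d=11 new=(9,22) → add node 7 parent=6 cost=21
8. q=(23,12) nearest=5 d=8 new=(18,13) → add node 8 parent=5 cost=18
9. q=(16,5) nearest=3 d=7 new=(12,7) → add node 9 parent=3 cost=12
10. q=(28,40) nearest=7 d=19 new=(12,25) → blocked by [11,15]×[21,28], reject
11. q=(30,32) nearest=5 d=16 new=(18,19) → add node 10 parent=5 cost=18
12. q=(6,4) nearest=1 d=3 new=(6,4) → add node 11 parent=1 cost=6
13. q=(36,36) nearest=10 d=18 new=(21,22) → blocked by [21,30]×[14,25], reject
14. q=(31,15) nearest=8 d=13 new=(21,15) → blocked by [21,30]×[14,25], reject

Parent of node 8: 5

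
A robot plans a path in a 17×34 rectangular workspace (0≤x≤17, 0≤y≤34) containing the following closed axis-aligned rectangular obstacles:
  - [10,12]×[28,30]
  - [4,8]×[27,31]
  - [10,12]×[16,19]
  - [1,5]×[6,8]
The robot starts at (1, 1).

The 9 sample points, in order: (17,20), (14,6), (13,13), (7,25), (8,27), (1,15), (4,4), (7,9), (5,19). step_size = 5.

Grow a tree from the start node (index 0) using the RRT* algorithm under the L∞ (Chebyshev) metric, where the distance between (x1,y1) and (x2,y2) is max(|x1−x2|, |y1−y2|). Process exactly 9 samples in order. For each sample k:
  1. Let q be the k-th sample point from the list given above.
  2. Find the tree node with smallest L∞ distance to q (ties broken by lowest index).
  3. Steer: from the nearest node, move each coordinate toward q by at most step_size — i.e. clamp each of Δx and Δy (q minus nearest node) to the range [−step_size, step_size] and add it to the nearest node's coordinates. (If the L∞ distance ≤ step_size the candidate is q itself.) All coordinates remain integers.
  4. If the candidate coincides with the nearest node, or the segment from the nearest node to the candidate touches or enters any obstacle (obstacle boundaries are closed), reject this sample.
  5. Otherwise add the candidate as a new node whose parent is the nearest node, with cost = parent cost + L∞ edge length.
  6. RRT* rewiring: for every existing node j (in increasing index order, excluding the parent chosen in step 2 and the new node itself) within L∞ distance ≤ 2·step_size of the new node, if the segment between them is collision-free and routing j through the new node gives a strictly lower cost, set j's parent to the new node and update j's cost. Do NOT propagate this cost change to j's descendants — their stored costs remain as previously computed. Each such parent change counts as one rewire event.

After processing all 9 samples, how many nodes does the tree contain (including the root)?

1. q=(17,20) nearest=0 d=19 new=(6,6) → add node 1 parent=0 cost=5
2. q=(14,6) nearest=1 d=8 new=(11,6) → add node 2 parent=1 cost=10
3. q=(13,13) nearest=1 d=7 new=(11,11) → add node 3 parent=1 cost=10
4. q=(7,25) nearest=3 d=14 new=(7,16) → add node 4 parent=3 cost=15
5. q=(8,27) nearest=4 d=11 new=(8,21) → add node 5 parent=4 cost=20
6. q=(1,15) nearest=4 d=6 new=(2,15) → add node 6 parent=4 cost=20
7. q=(4,4) nearest=1 d=2 new=(4,4) → add node 7 parent=1 cost=7
8. q=(7,9) nearest=1 d=3 new=(7,9) → add node 8 parent=1 cost=8; rewire 6→8 (14<20)
9. q=(5,19) nearest=4 d=3 new=(5,19) → add node 9 parent=4 cost=18

Node count: 10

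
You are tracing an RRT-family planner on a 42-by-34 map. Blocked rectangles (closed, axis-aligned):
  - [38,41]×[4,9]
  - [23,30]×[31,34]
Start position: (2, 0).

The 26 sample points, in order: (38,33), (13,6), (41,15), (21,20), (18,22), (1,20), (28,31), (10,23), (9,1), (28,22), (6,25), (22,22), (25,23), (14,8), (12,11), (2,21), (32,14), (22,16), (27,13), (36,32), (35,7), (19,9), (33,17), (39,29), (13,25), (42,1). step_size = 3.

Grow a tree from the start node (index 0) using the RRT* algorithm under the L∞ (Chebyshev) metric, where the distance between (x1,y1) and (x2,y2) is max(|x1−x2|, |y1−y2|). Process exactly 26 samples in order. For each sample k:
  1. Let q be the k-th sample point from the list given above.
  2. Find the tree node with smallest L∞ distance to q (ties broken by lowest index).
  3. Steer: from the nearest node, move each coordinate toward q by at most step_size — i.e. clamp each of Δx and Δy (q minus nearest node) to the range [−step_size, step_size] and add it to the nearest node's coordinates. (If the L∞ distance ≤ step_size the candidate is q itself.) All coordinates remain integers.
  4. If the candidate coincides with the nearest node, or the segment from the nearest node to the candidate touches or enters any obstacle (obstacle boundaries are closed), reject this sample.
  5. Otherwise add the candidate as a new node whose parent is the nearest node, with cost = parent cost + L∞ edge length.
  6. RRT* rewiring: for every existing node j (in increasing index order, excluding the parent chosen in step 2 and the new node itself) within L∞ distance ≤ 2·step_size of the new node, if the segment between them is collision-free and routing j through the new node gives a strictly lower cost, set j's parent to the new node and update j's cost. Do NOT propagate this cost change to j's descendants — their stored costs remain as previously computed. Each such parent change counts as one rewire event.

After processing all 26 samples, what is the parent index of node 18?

Parent of node 18: 7

1. q=(38,33) nearest=0 d=36 new=(5,3) → add node 1 parent=0 cost=3
2. q=(13,6) nearest=1 d=8 new=(8,6) → add node 2 parent=1 cost=6
3. q=(41,15) nearest=2 d=33 new=(11,9) → add node 3 parent=2 cost=9
4. q=(21,20) nearest=3 d=11 new=(14,12) → add node 4 parent=3 cost=12
5. q=(18,22) nearest=4 d=10 new=(17,15) → add node 5 parent=4 cost=15
6. q=(1,20) nearest=3 d=11 new=(8,12) → add node 6 parent=3 cost=12
7. q=(28,31) nearest=5 d=16 new=(20,18) → add node 7 parent=5 cost=18
8. q=(10,23) nearest=5 d=8 new=(14,18) → add node 8 parent=5 cost=18
9. q=(9,1) nearest=1 d=4 new=(8,1) → add node 9 parent=1 cost=6
10. q=(28,22) nearest=7 d=8 new=(23,21) → add node 10 parent=7 cost=21
11. q=(6,25) nearest=8 d=8 new=(11,21) → add node 11 parent=8 cost=21
12. q=(22,22) nearest=10 d=1 new=(22,22) → add node 12 parent=10 cost=22
13. q=(25,23) nearest=10 d=2 new=(25,23) → add node 13 parent=10 cost=23
14. q=(14,8) nearest=3 d=3 new=(14,8) → add node 14 parent=3 cost=12
15. q=(12,11) nearest=3 d=2 new=(12,11) → add node 15 parent=3 cost=11
16. q=(2,21) nearest=6 d=9 new=(5,15) → add node 16 parent=6 cost=15
17. q=(32,14) nearest=10 d=9 new=(26,18) → add node 17 parent=10 cost=24
18. q=(22,16) nearest=7 d=2 new=(22,16) → add node 18 parent=7 cost=20
19. q=(27,13) nearest=17 d=5 new=(27,15) → add node 19 parent=17 cost=27
20. q=(36,32) nearest=13 d=11 new=(28,26) → add node 20 parent=13 cost=26
21. q=(35,7) nearest=19 d=8 new=(30,12) → add node 21 parent=19 cost=30
22. q=(19,9) nearest=4 d=5 new=(17,9) → add node 22 parent=4 cost=15
23. q=(33,17) nearest=21 d=5 new=(33,15) → add node 23 parent=21 cost=33
24. q=(39,29) nearest=20 d=11 new=(31,29) → add node 24 parent=20 cost=29
25. q=(13,25) nearest=11 d=4 new=(13,24) → add node 25 parent=11 cost=24
26. q=(42,1) nearest=21 d=12 new=(33,9) → add node 26 parent=21 cost=33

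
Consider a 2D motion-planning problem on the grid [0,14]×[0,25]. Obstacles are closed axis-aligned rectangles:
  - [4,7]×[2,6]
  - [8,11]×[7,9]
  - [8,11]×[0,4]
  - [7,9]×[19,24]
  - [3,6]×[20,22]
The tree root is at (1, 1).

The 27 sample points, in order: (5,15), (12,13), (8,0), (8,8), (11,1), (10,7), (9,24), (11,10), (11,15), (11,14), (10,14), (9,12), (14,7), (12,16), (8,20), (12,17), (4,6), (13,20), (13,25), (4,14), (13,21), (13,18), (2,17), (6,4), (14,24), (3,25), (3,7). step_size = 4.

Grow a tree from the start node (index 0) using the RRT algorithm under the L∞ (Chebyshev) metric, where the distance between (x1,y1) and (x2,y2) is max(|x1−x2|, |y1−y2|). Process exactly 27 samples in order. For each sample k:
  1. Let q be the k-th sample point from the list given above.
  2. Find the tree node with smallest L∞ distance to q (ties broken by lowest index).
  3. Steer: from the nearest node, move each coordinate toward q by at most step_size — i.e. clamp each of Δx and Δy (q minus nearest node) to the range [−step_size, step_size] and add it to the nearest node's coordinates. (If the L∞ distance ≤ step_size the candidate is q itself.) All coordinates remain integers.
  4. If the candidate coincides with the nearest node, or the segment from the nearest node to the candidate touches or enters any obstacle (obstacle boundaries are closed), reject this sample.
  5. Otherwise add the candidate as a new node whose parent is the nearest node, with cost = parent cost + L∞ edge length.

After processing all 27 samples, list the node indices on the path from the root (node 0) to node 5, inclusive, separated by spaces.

1. q=(5,15) nearest=0 d=14 new=(5,5) → blocked by [4,7]×[2,6], reject
2. q=(12,13) nearest=0 d=12 new=(5,5) → blocked by [4,7]×[2,6], reject
3. q=(8,0) nearest=0 d=7 new=(5,0) → add node 1 parent=0 cost=4
4. q=(8,8) nearest=0 d=7 new=(5,5) → blocked by [4,7]×[2,6], reject
5. q=(11,1) nearest=1 d=6 new=(9,1) → blocked by [8,11]×[0,4], reject
6. q=(10,7) nearest=1 d=7 new=(9,4) → blocked by [4,7]×[2,6], reject
7. q=(9,24) nearest=0 d=23 new=(5,5) → blocked by [4,7]×[2,6], reject
8. q=(11,10) nearest=0 d=10 new=(5,5) → blocked by [4,7]×[2,6], reject
9. q=(11,15) nearest=0 d=14 new=(5,5) → blocked by [4,7]×[2,6], reject
10. q=(11,14) nearest=0 d=13 new=(5,5) → blocked by [4,7]×[2,6], reject
11. q=(10,14) nearest=0 d=13 new=(5,5) → blocked by [4,7]×[2,6], reject
12. q=(9,12) nearest=0 d=11 new=(5,5) → blocked by [4,7]×[2,6], reject
13. q=(14,7) nearest=1 d=9 new=(9,4) → blocked by [4,7]×[2,6], reject
14. q=(12,16) nearest=0 d=15 new=(5,5) → blocked by [4,7]×[2,6], reject
15. q=(8,20) nearest=0 d=19 new=(5,5) → blocked by [4,7]×[2,6], reject
16. q=(12,17) nearest=0 d=16 new=(5,5) → blocked by [4,7]×[2,6], reject
17. q=(4,6) nearest=0 d=5 new=(4,5) → blocked by [4,7]×[2,6], reject
18. q=(13,20) nearest=0 d=19 new=(5,5) → blocked by [4,7]×[2,6], reject
19. q=(13,25) nearest=0 d=24 new=(5,5) → blocked by [4,7]×[2,6], reject
20. q=(4,14) nearest=0 d=13 new=(4,5) → blocked by [4,7]×[2,6], reject
21. q=(13,21) nearest=0 d=20 new=(5,5) → blocked by [4,7]×[2,6], reject
22. q=(13,18) nearest=0 d=17 new=(5,5) → blocked by [4,7]×[2,6], reject
23. q=(2,17) nearest=0 d=16 new=(2,5) → add node 2 parent=0 cost=4
24. q=(6,4) nearest=1 d=4 new=(6,4) → blocked by [4,7]×[2,6], reject
25. q=(14,24) nearest=2 d=19 new=(6,9) → add node 3 parent=2 cost=8
26. q=(3,25) nearest=3 d=16 new=(3,13) → add node 4 parent=3 cost=12
27. q=(3,7) nearest=2 d=2 new=(3,7) → add node 5 parent=2 cost=6

Path: 0 2 5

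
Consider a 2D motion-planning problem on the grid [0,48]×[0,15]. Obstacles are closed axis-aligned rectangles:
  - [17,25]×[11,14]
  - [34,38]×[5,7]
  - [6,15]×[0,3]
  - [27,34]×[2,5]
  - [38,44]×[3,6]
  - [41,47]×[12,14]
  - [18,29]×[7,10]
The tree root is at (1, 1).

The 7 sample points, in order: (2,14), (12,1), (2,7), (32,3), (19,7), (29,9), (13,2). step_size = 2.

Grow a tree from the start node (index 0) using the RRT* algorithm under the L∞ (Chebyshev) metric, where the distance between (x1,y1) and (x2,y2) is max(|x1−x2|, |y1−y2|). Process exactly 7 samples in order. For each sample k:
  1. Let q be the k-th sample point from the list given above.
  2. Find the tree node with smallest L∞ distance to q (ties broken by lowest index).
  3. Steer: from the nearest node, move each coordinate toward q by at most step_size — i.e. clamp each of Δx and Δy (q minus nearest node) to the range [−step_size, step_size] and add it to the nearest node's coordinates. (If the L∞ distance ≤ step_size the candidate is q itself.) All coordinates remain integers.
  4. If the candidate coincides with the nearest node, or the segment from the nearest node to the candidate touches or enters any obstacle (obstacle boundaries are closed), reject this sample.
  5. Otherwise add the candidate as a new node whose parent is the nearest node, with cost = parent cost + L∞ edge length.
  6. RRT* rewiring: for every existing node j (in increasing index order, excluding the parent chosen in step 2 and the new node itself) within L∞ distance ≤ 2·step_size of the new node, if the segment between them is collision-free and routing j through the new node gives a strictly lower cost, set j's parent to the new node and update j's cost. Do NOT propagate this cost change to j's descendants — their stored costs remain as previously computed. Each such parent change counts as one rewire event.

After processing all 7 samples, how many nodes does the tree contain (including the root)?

Node count: 4

1. q=(2,14) nearest=0 d=13 new=(2,3) → add node 1 parent=0 cost=2
2. q=(12,1) nearest=1 d=10 new=(4,1) → add node 2 parent=1 cost=4
3. q=(2,7) nearest=1 d=4 new=(2,5) → add node 3 parent=1 cost=4
4. q=(32,3) nearest=2 d=28 new=(6,3) → blocked by [6,15]×[0,3], reject
5. q=(19,7) nearest=2 d=15 new=(6,3) → blocked by [6,15]×[0,3], reject
6. q=(29,9) nearest=2 d=25 new=(6,3) → blocked by [6,15]×[0,3], reject
7. q=(13,2) nearest=2 d=9 new=(6,2) → blocked by [6,15]×[0,3], reject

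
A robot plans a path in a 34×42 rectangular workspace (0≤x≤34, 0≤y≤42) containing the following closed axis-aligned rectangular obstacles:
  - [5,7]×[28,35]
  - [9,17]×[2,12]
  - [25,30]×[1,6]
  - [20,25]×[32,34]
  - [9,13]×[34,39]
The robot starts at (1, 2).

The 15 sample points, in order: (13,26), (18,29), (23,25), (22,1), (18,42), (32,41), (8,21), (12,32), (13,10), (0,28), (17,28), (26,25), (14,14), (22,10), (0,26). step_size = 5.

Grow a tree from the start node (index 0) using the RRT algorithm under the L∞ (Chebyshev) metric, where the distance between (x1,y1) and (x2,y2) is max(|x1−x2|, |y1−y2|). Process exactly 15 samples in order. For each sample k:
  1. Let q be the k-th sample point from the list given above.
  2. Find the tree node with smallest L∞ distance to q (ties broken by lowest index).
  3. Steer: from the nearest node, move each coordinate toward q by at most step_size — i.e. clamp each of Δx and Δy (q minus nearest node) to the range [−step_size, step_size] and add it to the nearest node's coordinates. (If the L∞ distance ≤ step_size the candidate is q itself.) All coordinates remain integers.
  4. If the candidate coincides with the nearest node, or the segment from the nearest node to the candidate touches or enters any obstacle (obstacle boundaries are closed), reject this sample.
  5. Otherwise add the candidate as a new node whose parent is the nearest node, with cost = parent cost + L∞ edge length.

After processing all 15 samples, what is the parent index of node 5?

Parent of node 5: 4

1. q=(13,26) nearest=0 d=24 new=(6,7) → add node 1 parent=0 cost=5
2. q=(18,29) nearest=1 d=22 new=(11,12) → blocked by [9,17]×[2,12], reject
3. q=(23,25) nearest=1 d=18 new=(11,12) → blocked by [9,17]×[2,12], reject
4. q=(22,1) nearest=1 d=16 new=(11,2) → blocked by [9,17]×[2,12], reject
5. q=(18,42) nearest=1 d=35 new=(11,12) → blocked by [9,17]×[2,12], reject
6. q=(32,41) nearest=1 d=34 new=(11,12) → blocked by [9,17]×[2,12], reject
7. q=(8,21) nearest=1 d=14 new=(8,12) → add node 2 parent=1 cost=10
8. q=(12,32) nearest=2 d=20 new=(12,17) → add node 3 parent=2 cost=15
9. q=(13,10) nearest=2 d=5 new=(13,10) → blocked by [9,17]×[2,12], reject
10. q=(0,28) nearest=3 d=12 new=(7,22) → add node 4 parent=3 cost=20
11. q=(17,28) nearest=4 d=10 new=(12,27) → add node 5 parent=4 cost=25
12. q=(26,25) nearest=3 d=14 new=(17,22) → add node 6 parent=3 cost=20
13. q=(14,14) nearest=3 d=3 new=(14,14) → add node 7 parent=3 cost=18
14. q=(22,10) nearest=7 d=8 new=(19,10) → blocked by [9,17]×[2,12], reject
15. q=(0,26) nearest=4 d=7 new=(2,26) → add node 8 parent=4 cost=25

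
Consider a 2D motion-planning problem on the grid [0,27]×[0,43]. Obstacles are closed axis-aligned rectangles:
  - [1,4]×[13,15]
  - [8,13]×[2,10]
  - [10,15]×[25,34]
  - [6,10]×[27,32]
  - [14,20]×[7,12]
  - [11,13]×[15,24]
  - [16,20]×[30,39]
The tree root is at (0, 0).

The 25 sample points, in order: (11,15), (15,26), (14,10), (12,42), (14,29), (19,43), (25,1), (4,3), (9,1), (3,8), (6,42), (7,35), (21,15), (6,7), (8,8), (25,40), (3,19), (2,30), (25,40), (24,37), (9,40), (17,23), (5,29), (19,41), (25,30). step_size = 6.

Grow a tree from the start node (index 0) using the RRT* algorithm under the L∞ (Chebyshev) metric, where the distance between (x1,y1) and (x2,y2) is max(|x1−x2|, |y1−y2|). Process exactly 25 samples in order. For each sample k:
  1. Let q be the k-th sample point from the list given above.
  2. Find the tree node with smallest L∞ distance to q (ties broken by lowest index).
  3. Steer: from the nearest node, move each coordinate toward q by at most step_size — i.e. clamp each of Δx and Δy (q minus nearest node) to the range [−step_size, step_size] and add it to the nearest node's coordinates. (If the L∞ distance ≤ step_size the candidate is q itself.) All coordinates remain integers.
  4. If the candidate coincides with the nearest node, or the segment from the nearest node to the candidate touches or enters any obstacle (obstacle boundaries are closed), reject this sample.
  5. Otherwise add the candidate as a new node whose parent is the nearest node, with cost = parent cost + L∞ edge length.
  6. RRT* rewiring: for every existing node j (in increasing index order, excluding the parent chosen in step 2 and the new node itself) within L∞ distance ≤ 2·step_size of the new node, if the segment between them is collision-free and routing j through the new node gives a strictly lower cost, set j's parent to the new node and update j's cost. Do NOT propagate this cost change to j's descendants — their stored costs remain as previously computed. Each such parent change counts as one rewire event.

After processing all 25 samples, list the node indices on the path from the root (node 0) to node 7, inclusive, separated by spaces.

1. q=(11,15) nearest=0 d=15 new=(6,6) → add node 1 parent=0 cost=6
2. q=(15,26) nearest=1 d=20 new=(12,12) → blocked by [8,13]×[2,10], reject
3. q=(14,10) nearest=1 d=8 new=(12,10) → blocked by [8,13]×[2,10], reject
4. q=(12,42) nearest=1 d=36 new=(12,12) → blocked by [8,13]×[2,10], reject
5. q=(14,29) nearest=1 d=23 new=(12,12) → blocked by [8,13]×[2,10], reject
6. q=(19,43) nearest=1 d=37 new=(12,12) → blocked by [8,13]×[2,10], reject
7. q=(25,1) nearest=1 d=19 new=(12,1) → blocked by [8,13]×[2,10], reject
8. q=(4,3) nearest=1 d=3 new=(4,3) → add node 2 parent=1 cost=9
9. q=(9,1) nearest=1 d=5 new=(9,1) → blocked by [8,13]×[2,10], reject
10. q=(3,8) nearest=1 d=3 new=(3,8) → add node 3 parent=1 cost=9
11. q=(6,42) nearest=3 d=34 new=(6,14) → add node 4 parent=3 cost=15
12. q=(7,35) nearest=4 d=21 new=(7,20) → add node 5 parent=4 cost=21
13. q=(21,15) nearest=5 d=14 new=(13,15) → blocked by [11,13]×[15,24], reject
14. q=(6,7) nearest=1 d=1 new=(6,7) → add node 6 parent=1 cost=7; rewire 4→6 (14<15)
15. q=(8,8) nearest=1 d=2 new=(8,8) → blocked by [8,13]×[2,10], reject
16. q=(25,40) nearest=5 d=20 new=(13,26) → blocked by [10,15]×[25,34], reject
17. q=(3,19) nearest=5 d=4 new=(3,19) → add node 7 parent=5 cost=25
18. q=(2,30) nearest=5 d=10 new=(2,26) → add node 8 parent=5 cost=27
19. q=(25,40) nearest=5 d=20 new=(13,26) → blocked by [10,15]×[25,34], reject
20. q=(24,37) nearest=5 d=17 new=(13,26) → blocked by [10,15]×[25,34], reject
21. q=(9,40) nearest=8 d=14 new=(8,32) → blocked by [6,10]×[27,32], reject
22. q=(17,23) nearest=5 d=10 new=(13,23) → blocked by [11,13]×[15,24], reject
23. q=(5,29) nearest=8 d=3 new=(5,29) → add node 9 parent=8 cost=30
24. q=(19,41) nearest=9 d=14 new=(11,35) → blocked by [10,15]×[25,34], reject
25. q=(25,30) nearest=5 d=18 new=(13,26) → blocked by [10,15]×[25,34], reject

Path: 0 1 6 4 5 7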